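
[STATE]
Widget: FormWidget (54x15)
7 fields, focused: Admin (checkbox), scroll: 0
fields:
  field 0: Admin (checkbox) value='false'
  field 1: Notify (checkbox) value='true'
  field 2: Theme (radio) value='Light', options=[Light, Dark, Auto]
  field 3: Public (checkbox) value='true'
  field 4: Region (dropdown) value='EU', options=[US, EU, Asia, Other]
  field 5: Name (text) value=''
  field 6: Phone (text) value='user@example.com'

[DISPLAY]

> Admin:      [ ]                                     
  Notify:     [x]                                     
  Theme:      (●) Light  ( ) Dark  ( ) Auto           
  Public:     [x]                                     
  Region:     [EU                                   ▼]
  Name:       [                                      ]
  Phone:      [user@example.com                      ]
                                                      
                                                      
                                                      
                                                      
                                                      
                                                      
                                                      
                                                      


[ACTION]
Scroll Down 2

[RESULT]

  Theme:      (●) Light  ( ) Dark  ( ) Auto           
  Public:     [x]                                     
  Region:     [EU                                   ▼]
  Name:       [                                      ]
  Phone:      [user@example.com                      ]
                                                      
                                                      
                                                      
                                                      
                                                      
                                                      
                                                      
                                                      
                                                      
                                                      


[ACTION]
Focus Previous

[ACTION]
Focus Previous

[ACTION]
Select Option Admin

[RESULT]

  Theme:      (●) Light  ( ) Dark  ( ) Auto           
  Public:     [x]                                     
  Region:     [EU                                   ▼]
> Name:       [                                      ]
  Phone:      [user@example.com                      ]
                                                      
                                                      
                                                      
                                                      
                                                      
                                                      
                                                      
                                                      
                                                      
                                                      


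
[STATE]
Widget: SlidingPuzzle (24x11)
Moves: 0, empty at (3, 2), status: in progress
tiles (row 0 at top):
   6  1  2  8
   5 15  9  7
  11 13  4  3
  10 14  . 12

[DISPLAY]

┌────┬────┬────┬────┐   
│  6 │  1 │  2 │  8 │   
├────┼────┼────┼────┤   
│  5 │ 15 │  9 │  7 │   
├────┼────┼────┼────┤   
│ 11 │ 13 │  4 │  3 │   
├────┼────┼────┼────┤   
│ 10 │ 14 │    │ 12 │   
└────┴────┴────┴────┘   
Moves: 0                
                        


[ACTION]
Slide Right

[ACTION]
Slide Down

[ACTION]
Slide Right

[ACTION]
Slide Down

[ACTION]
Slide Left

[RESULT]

┌────┬────┬────┬────┐   
│  6 │  1 │  2 │  8 │   
├────┼────┼────┼────┤   
│ 15 │    │  9 │  7 │   
├────┼────┼────┼────┤   
│  5 │ 11 │  4 │  3 │   
├────┼────┼────┼────┤   
│ 10 │ 13 │ 14 │ 12 │   
└────┴────┴────┴────┘   
Moves: 5                
                        


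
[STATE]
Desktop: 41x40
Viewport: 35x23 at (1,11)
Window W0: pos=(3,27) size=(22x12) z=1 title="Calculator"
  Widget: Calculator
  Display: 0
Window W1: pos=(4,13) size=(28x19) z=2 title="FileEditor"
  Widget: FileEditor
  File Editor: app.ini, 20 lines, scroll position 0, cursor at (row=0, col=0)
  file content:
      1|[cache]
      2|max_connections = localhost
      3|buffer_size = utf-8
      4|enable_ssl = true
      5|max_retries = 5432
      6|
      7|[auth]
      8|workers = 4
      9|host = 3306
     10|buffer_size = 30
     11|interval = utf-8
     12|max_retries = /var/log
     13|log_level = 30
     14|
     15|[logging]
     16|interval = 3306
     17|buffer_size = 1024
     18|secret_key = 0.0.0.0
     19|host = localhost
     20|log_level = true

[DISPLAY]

                                   
                                   
   ┏━━━━━━━━━━━━━━━━━━━━━━━━━━┓    
   ┃ FileEditor               ┃    
   ┠──────────────────────────┨    
   ┃█cache]                  ▲┃    
   ┃max_connections = localho█┃    
   ┃buffer_size = utf-8      ░┃    
   ┃enable_ssl = true        ░┃    
   ┃max_retries = 5432       ░┃    
   ┃                         ░┃    
   ┃[auth]                   ░┃    
   ┃workers = 4              ░┃    
   ┃host = 3306              ░┃    
   ┃buffer_size = 30         ░┃    
   ┃interval = utf-8         ░┃    
  ┏┃max_retries = /var/log   ░┃    
  ┃┃log_level = 30           ░┃    
  ┠┃                         ░┃    
  ┃┃[logging]                ▼┃    
  ┃┗━━━━━━━━━━━━━━━━━━━━━━━━━━┛    
  ┃│ 7 │ 8 │ 9 │ ÷ │   ┃           
  ┃├───┼───┼───┼───┤   ┃           


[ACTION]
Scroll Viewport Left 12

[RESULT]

                                   
                                   
    ┏━━━━━━━━━━━━━━━━━━━━━━━━━━┓   
    ┃ FileEditor               ┃   
    ┠──────────────────────────┨   
    ┃█cache]                  ▲┃   
    ┃max_connections = localho█┃   
    ┃buffer_size = utf-8      ░┃   
    ┃enable_ssl = true        ░┃   
    ┃max_retries = 5432       ░┃   
    ┃                         ░┃   
    ┃[auth]                   ░┃   
    ┃workers = 4              ░┃   
    ┃host = 3306              ░┃   
    ┃buffer_size = 30         ░┃   
    ┃interval = utf-8         ░┃   
   ┏┃max_retries = /var/log   ░┃   
   ┃┃log_level = 30           ░┃   
   ┠┃                         ░┃   
   ┃┃[logging]                ▼┃   
   ┃┗━━━━━━━━━━━━━━━━━━━━━━━━━━┛   
   ┃│ 7 │ 8 │ 9 │ ÷ │   ┃          
   ┃├───┼───┼───┼───┤   ┃          


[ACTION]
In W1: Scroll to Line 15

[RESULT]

                                   
                                   
    ┏━━━━━━━━━━━━━━━━━━━━━━━━━━┓   
    ┃ FileEditor               ┃   
    ┠──────────────────────────┨   
    ┃                         ▲┃   
    ┃[auth]                   ░┃   
    ┃workers = 4              ░┃   
    ┃host = 3306              ░┃   
    ┃buffer_size = 30         ░┃   
    ┃interval = utf-8         ░┃   
    ┃max_retries = /var/log   ░┃   
    ┃log_level = 30           ░┃   
    ┃                         ░┃   
    ┃[logging]                ░┃   
    ┃interval = 3306          ░┃   
   ┏┃buffer_size = 1024       ░┃   
   ┃┃secret_key = 0.0.0.0     ░┃   
   ┠┃host = localhost         █┃   
   ┃┃log_level = true         ▼┃   
   ┃┗━━━━━━━━━━━━━━━━━━━━━━━━━━┛   
   ┃│ 7 │ 8 │ 9 │ ÷ │   ┃          
   ┃├───┼───┼───┼───┤   ┃          


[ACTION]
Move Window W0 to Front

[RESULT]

                                   
                                   
    ┏━━━━━━━━━━━━━━━━━━━━━━━━━━┓   
    ┃ FileEditor               ┃   
    ┠──────────────────────────┨   
    ┃                         ▲┃   
    ┃[auth]                   ░┃   
    ┃workers = 4              ░┃   
    ┃host = 3306              ░┃   
    ┃buffer_size = 30         ░┃   
    ┃interval = utf-8         ░┃   
    ┃max_retries = /var/log   ░┃   
    ┃log_level = 30           ░┃   
    ┃                         ░┃   
    ┃[logging]                ░┃   
    ┃interval = 3306          ░┃   
   ┏━━━━━━━━━━━━━━━━━━━━┓     ░┃   
   ┃ Calculator         ┃     ░┃   
   ┠────────────────────┨     █┃   
   ┃                   0┃     ▼┃   
   ┃┌───┬───┬───┬───┐   ┃━━━━━━┛   
   ┃│ 7 │ 8 │ 9 │ ÷ │   ┃          
   ┃├───┼───┼───┼───┤   ┃          


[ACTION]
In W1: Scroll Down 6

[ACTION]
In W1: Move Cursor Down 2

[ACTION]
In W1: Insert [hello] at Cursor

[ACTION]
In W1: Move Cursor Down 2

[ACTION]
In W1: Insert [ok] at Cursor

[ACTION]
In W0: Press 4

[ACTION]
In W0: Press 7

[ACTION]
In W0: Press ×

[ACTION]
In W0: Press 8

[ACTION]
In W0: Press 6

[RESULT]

                                   
                                   
    ┏━━━━━━━━━━━━━━━━━━━━━━━━━━┓   
    ┃ FileEditor               ┃   
    ┠──────────────────────────┨   
    ┃                         ▲┃   
    ┃[auth]                   ░┃   
    ┃workers = 4              ░┃   
    ┃host = 3306              ░┃   
    ┃buffer_size = 30         ░┃   
    ┃interval = utf-8         ░┃   
    ┃max_retries = /var/log   ░┃   
    ┃log_level = 30           ░┃   
    ┃                         ░┃   
    ┃[logging]                ░┃   
    ┃interval = 3306          ░┃   
   ┏━━━━━━━━━━━━━━━━━━━━┓     ░┃   
   ┃ Calculator         ┃     ░┃   
   ┠────────────────────┨     █┃   
   ┃                  86┃     ▼┃   
   ┃┌───┬───┬───┬───┐   ┃━━━━━━┛   
   ┃│ 7 │ 8 │ 9 │ ÷ │   ┃          
   ┃├───┼───┼───┼───┤   ┃          


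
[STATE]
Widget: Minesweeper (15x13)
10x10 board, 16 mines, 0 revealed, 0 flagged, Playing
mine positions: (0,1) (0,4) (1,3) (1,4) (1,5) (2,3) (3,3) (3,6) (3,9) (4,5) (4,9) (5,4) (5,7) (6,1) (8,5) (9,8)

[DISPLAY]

■■■■■■■■■■     
■■■■■■■■■■     
■■■■■■■■■■     
■■■■■■■■■■     
■■■■■■■■■■     
■■■■■■■■■■     
■■■■■■■■■■     
■■■■■■■■■■     
■■■■■■■■■■     
■■■■■■■■■■     
               
               
               


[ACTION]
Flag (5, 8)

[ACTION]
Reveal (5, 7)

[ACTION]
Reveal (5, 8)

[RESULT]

■✹■■✹■■■■■     
■■■✹✹✹■■■■     
■■■✹■■■■■■     
■■■✹■■✹■■✹     
■■■■■✹■■■✹     
■■■■✹■■✹⚑■     
■✹■■■■■■■■     
■■■■■■■■■■     
■■■■■✹■■■■     
■■■■■■■■✹■     
               
               
               


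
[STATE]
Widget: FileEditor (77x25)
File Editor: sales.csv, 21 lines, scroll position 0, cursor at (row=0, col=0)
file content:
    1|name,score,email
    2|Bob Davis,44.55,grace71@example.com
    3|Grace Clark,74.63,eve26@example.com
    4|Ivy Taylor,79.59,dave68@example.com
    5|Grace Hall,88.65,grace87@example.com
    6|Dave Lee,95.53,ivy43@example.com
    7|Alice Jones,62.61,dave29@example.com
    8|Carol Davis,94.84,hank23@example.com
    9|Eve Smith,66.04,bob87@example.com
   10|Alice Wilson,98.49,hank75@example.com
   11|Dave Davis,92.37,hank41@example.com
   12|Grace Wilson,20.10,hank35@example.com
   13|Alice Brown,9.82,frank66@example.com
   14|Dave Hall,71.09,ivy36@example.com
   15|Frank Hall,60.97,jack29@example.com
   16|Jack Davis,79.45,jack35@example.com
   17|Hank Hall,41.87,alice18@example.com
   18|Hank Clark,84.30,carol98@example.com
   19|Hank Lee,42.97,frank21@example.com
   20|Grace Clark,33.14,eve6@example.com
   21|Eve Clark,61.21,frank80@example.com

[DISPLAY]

█ame,score,email                                                            ▲
Bob Davis,44.55,grace71@example.com                                         █
Grace Clark,74.63,eve26@example.com                                         ░
Ivy Taylor,79.59,dave68@example.com                                         ░
Grace Hall,88.65,grace87@example.com                                        ░
Dave Lee,95.53,ivy43@example.com                                            ░
Alice Jones,62.61,dave29@example.com                                        ░
Carol Davis,94.84,hank23@example.com                                        ░
Eve Smith,66.04,bob87@example.com                                           ░
Alice Wilson,98.49,hank75@example.com                                       ░
Dave Davis,92.37,hank41@example.com                                         ░
Grace Wilson,20.10,hank35@example.com                                       ░
Alice Brown,9.82,frank66@example.com                                        ░
Dave Hall,71.09,ivy36@example.com                                           ░
Frank Hall,60.97,jack29@example.com                                         ░
Jack Davis,79.45,jack35@example.com                                         ░
Hank Hall,41.87,alice18@example.com                                         ░
Hank Clark,84.30,carol98@example.com                                        ░
Hank Lee,42.97,frank21@example.com                                          ░
Grace Clark,33.14,eve6@example.com                                          ░
Eve Clark,61.21,frank80@example.com                                         ░
                                                                            ░
                                                                            ░
                                                                            ░
                                                                            ▼


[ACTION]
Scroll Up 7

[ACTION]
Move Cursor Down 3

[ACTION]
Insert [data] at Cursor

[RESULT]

name,score,email                                                            ▲
Bob Davis,44.55,grace71@example.com                                         █
Grace Clark,74.63,eve26@example.com                                         ░
data█vy Taylor,79.59,dave68@example.com                                     ░
Grace Hall,88.65,grace87@example.com                                        ░
Dave Lee,95.53,ivy43@example.com                                            ░
Alice Jones,62.61,dave29@example.com                                        ░
Carol Davis,94.84,hank23@example.com                                        ░
Eve Smith,66.04,bob87@example.com                                           ░
Alice Wilson,98.49,hank75@example.com                                       ░
Dave Davis,92.37,hank41@example.com                                         ░
Grace Wilson,20.10,hank35@example.com                                       ░
Alice Brown,9.82,frank66@example.com                                        ░
Dave Hall,71.09,ivy36@example.com                                           ░
Frank Hall,60.97,jack29@example.com                                         ░
Jack Davis,79.45,jack35@example.com                                         ░
Hank Hall,41.87,alice18@example.com                                         ░
Hank Clark,84.30,carol98@example.com                                        ░
Hank Lee,42.97,frank21@example.com                                          ░
Grace Clark,33.14,eve6@example.com                                          ░
Eve Clark,61.21,frank80@example.com                                         ░
                                                                            ░
                                                                            ░
                                                                            ░
                                                                            ▼


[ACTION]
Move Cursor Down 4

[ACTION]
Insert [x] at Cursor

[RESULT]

name,score,email                                                            ▲
Bob Davis,44.55,grace71@example.com                                         █
Grace Clark,74.63,eve26@example.com                                         ░
dataIvy Taylor,79.59,dave68@example.com                                     ░
Grace Hall,88.65,grace87@example.com                                        ░
Dave Lee,95.53,ivy43@example.com                                            ░
Alice Jones,62.61,dave29@example.com                                        ░
Carox█ Davis,94.84,hank23@example.com                                       ░
Eve Smith,66.04,bob87@example.com                                           ░
Alice Wilson,98.49,hank75@example.com                                       ░
Dave Davis,92.37,hank41@example.com                                         ░
Grace Wilson,20.10,hank35@example.com                                       ░
Alice Brown,9.82,frank66@example.com                                        ░
Dave Hall,71.09,ivy36@example.com                                           ░
Frank Hall,60.97,jack29@example.com                                         ░
Jack Davis,79.45,jack35@example.com                                         ░
Hank Hall,41.87,alice18@example.com                                         ░
Hank Clark,84.30,carol98@example.com                                        ░
Hank Lee,42.97,frank21@example.com                                          ░
Grace Clark,33.14,eve6@example.com                                          ░
Eve Clark,61.21,frank80@example.com                                         ░
                                                                            ░
                                                                            ░
                                                                            ░
                                                                            ▼


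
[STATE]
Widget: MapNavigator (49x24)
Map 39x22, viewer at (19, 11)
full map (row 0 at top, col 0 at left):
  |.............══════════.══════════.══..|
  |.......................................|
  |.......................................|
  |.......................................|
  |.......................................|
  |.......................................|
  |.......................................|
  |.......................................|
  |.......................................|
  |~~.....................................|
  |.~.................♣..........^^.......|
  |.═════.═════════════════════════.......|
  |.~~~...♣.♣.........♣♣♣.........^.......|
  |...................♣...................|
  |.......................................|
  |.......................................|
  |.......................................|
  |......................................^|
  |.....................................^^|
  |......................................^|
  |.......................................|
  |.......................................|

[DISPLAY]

                                                 
     .............══════════.══════════.══..     
     .......................................     
     .......................................     
     .......................................     
     .......................................     
     .......................................     
     .......................................     
     .......................................     
     .......................................     
     ~~.....................................     
     .~.................♣..........^^.......     
     .═════.════════════@════════════.......     
     .~~~...♣.♣.........♣♣♣.........^.......     
     ...................♣...................     
     .......................................     
     .......................................     
     .......................................     
     ......................................^     
     .....................................^^     
     ......................................^     
     .......................................     
     .......................................     
                                                 


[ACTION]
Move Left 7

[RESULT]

                                                 
            .............══════════.══════════.══
            .....................................
            .....................................
            .....................................
            .....................................
            .....................................
            .....................................
            .....................................
            .....................................
            ~~...................................
            .~.................♣..........^^.....
            .═════.═════@═══════════════════.....
            .~~~...♣.♣.........♣♣♣.........^.....
            ...................♣.................
            .....................................
            .....................................
            .....................................
            .....................................
            .....................................
            .....................................
            .....................................
            .....................................
                                                 


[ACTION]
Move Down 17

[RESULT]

            ~~...................................
            .~.................♣..........^^.....
            .═════.═════════════════════════.....
            .~~~...♣.♣.........♣♣♣.........^.....
            ...................♣.................
            .....................................
            .....................................
            .....................................
            .....................................
            .....................................
            .....................................
            .....................................
            ............@........................
                                                 
                                                 
                                                 
                                                 
                                                 
                                                 
                                                 
                                                 
                                                 
                                                 
                                                 


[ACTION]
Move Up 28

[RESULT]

                                                 
                                                 
                                                 
                                                 
                                                 
                                                 
                                                 
                                                 
                                                 
                                                 
                                                 
                                                 
            ............@══════════.══════════.══
            .....................................
            .....................................
            .....................................
            .....................................
            .....................................
            .....................................
            .....................................
            .....................................
            ~~...................................
            .~.................♣..........^^.....
            .═════.═════════════════════════.....


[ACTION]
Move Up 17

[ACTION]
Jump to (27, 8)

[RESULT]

                                                 
                                                 
                                                 
                                                 
..........══════════.══════════.══..             
....................................             
....................................             
....................................             
....................................             
....................................             
....................................             
....................................             
........................@...........             
....................................             
................♣..........^^.......             
═══.═════════════════════════.......             
~...♣.♣.........♣♣♣.........^.......             
................♣...................             
....................................             
....................................             
....................................             
...................................^             
..................................^^             
...................................^             


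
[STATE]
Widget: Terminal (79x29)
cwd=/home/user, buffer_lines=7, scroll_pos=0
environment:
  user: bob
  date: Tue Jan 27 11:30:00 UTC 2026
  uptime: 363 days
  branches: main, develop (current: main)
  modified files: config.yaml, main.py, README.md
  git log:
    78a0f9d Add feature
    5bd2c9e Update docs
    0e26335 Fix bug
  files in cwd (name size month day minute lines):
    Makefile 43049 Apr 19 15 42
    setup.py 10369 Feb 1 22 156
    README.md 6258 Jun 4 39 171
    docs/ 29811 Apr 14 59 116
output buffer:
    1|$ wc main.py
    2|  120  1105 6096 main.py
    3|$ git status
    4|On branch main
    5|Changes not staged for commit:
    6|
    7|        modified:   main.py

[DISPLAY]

$ wc main.py                                                                   
  120  1105 6096 main.py                                                       
$ git status                                                                   
On branch main                                                                 
Changes not staged for commit:                                                 
                                                                               
        modified:   main.py                                                    
$ █                                                                            
                                                                               
                                                                               
                                                                               
                                                                               
                                                                               
                                                                               
                                                                               
                                                                               
                                                                               
                                                                               
                                                                               
                                                                               
                                                                               
                                                                               
                                                                               
                                                                               
                                                                               
                                                                               
                                                                               
                                                                               
                                                                               


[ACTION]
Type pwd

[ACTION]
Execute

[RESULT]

$ wc main.py                                                                   
  120  1105 6096 main.py                                                       
$ git status                                                                   
On branch main                                                                 
Changes not staged for commit:                                                 
                                                                               
        modified:   main.py                                                    
$ pwd                                                                          
/home/user                                                                     
$ █                                                                            
                                                                               
                                                                               
                                                                               
                                                                               
                                                                               
                                                                               
                                                                               
                                                                               
                                                                               
                                                                               
                                                                               
                                                                               
                                                                               
                                                                               
                                                                               
                                                                               
                                                                               
                                                                               
                                                                               


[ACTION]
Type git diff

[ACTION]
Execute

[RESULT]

$ wc main.py                                                                   
  120  1105 6096 main.py                                                       
$ git status                                                                   
On branch main                                                                 
Changes not staged for commit:                                                 
                                                                               
        modified:   main.py                                                    
$ pwd                                                                          
/home/user                                                                     
$ git diff                                                                     
diff --git a/main.py b/main.py                                                 
--- a/main.py                                                                  
+++ b/main.py                                                                  
@@ -1,3 +1,4 @@                                                                
+# updated                                                                     
 import sys                                                                    
$ █                                                                            
                                                                               
                                                                               
                                                                               
                                                                               
                                                                               
                                                                               
                                                                               
                                                                               
                                                                               
                                                                               
                                                                               
                                                                               


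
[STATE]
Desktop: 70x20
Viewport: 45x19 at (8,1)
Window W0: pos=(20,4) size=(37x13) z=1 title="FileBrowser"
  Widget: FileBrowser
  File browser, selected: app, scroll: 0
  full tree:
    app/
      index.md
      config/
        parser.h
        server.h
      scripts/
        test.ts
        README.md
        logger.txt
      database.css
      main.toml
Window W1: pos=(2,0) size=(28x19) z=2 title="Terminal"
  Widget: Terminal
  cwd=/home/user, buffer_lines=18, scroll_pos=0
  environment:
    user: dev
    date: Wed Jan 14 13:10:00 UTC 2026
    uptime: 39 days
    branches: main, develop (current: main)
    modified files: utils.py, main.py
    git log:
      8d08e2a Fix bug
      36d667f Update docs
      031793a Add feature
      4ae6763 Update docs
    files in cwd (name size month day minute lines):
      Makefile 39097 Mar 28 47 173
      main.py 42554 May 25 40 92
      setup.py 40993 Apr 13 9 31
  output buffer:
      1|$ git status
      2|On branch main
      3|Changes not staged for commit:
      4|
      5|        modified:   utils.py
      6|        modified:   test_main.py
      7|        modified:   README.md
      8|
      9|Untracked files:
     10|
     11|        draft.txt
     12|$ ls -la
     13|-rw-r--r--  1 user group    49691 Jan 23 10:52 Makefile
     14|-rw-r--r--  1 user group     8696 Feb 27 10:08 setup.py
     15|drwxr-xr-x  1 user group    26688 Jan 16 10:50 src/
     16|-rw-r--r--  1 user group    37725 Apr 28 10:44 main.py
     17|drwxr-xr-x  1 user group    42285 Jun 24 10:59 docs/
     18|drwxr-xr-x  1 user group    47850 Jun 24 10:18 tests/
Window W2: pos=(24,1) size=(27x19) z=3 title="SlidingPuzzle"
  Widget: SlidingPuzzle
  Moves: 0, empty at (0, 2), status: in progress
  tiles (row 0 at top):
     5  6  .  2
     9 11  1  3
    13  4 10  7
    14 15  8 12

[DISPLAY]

inal            ┏━━━━━━━━━━━━━━━━━━━━━━━━━┓  
────────────────┃ SlidingPuzzle           ┃  
 status         ┠─────────────────────────┨  
anch main       ┃┌────┬────┬────┬────┐    ┃━━
es not staged fo┃│  5 │  6 │    │  2 │    ┃  
                ┃├────┼────┼────┼────┤    ┃──
   modified:   u┃│  9 │ 11 │  1 │  3 │    ┃  
   modified:   t┃├────┼────┼────┼────┤    ┃  
   modified:   R┃│ 13 │  4 │ 10 │  7 │    ┃  
                ┃├────┼────┼────┼────┤    ┃  
cked files:     ┃│ 14 │ 15 │  8 │ 12 │    ┃  
                ┃└────┴────┴────┴────┘    ┃  
   draft.txt    ┃Moves: 0                 ┃  
-la             ┃                         ┃  
--r--  1 user gr┃                         ┃  
--r--  1 user gr┃                         ┃━━
-xr-x  1 user gr┃                         ┃  
━━━━━━━━━━━━━━━━┃                         ┃  
                ┗━━━━━━━━━━━━━━━━━━━━━━━━━┛  


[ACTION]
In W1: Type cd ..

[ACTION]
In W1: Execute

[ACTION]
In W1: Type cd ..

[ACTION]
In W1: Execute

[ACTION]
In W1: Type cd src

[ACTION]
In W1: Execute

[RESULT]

inal            ┏━━━━━━━━━━━━━━━━━━━━━━━━━┓  
────────────────┃ SlidingPuzzle           ┃  
   draft.txt    ┠─────────────────────────┨  
-la             ┃┌────┬────┬────┬────┐    ┃━━
--r--  1 user gr┃│  5 │  6 │    │  2 │    ┃  
--r--  1 user gr┃├────┼────┼────┼────┤    ┃──
-xr-x  1 user gr┃│  9 │ 11 │  1 │  3 │    ┃  
--r--  1 user gr┃├────┼────┼────┼────┤    ┃  
-xr-x  1 user gr┃│ 13 │  4 │ 10 │  7 │    ┃  
-xr-x  1 user gr┃├────┼────┼────┼────┤    ┃  
..              ┃│ 14 │ 15 │  8 │ 12 │    ┃  
                ┃└────┴────┴────┴────┘    ┃  
..              ┃Moves: 0                 ┃  
                ┃                         ┃  
src             ┃                         ┃  
                ┃                         ┃━━
                ┃                         ┃  
━━━━━━━━━━━━━━━━┃                         ┃  
                ┗━━━━━━━━━━━━━━━━━━━━━━━━━┛  


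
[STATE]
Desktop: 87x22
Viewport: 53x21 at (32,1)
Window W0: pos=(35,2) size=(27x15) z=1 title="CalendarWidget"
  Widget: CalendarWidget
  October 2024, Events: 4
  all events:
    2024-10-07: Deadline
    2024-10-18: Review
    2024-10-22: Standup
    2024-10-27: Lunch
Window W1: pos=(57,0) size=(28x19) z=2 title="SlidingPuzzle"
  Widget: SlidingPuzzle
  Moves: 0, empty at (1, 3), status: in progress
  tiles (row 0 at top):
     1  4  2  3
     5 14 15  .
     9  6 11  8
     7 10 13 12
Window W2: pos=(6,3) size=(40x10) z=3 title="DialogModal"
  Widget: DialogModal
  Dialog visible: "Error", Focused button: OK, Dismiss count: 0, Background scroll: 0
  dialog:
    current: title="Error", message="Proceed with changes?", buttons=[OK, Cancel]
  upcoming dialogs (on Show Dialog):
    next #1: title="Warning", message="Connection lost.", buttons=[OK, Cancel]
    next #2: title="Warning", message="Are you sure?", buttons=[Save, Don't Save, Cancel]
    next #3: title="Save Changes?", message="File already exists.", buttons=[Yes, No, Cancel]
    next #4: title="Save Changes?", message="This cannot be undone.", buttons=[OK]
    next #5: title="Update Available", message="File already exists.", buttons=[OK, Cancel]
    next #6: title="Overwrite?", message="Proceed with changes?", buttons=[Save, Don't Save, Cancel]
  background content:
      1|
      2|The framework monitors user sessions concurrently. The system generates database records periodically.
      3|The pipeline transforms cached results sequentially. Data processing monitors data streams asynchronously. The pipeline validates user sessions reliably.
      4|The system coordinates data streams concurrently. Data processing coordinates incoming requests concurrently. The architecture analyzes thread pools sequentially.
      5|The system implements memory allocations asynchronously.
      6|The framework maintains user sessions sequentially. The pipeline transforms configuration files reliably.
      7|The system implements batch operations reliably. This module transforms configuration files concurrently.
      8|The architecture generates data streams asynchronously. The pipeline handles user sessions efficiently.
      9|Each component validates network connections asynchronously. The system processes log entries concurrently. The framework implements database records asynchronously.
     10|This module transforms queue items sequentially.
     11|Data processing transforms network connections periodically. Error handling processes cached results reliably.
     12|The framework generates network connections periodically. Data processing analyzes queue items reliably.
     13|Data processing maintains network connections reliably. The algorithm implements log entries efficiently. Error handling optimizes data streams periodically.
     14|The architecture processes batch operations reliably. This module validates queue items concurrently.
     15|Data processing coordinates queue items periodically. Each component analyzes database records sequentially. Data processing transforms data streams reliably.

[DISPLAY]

                         ┃ SlidingPuzzle            ┃
   ┏━━━━━━━━━━━━━━━━━━━━━┠──────────────────────────┨
━━━━━━━━━━━━━┓idget      ┃┌────┬────┬────┬────┐     ┃
             ┃───────────┃│  1 │  4 │  2 │  3 │     ┃
─────────────┨ober 2024  ┃├────┼────┼────┼────┤     ┃
─────┐       ┃h Fr Sa Su ┃│  5 │ 14 │ 15 │    │     ┃
     │sions c┃3  4  5  6 ┃├────┼────┼────┼────┤     ┃
ges? │results┃10 11 12 13┃│  9 │  6 │ 11 │  8 │     ┃
     │eams co┃7 18* 19 20┃├────┼────┼────┼────┤     ┃
─────┘locatio┃24 25 26 27┃│  7 │ 10 │ 13 │ 12 │     ┃
ser sessions ┃1          ┃└────┴────┴────┴────┘     ┃
━━━━━━━━━━━━━┛           ┃Moves: 0                  ┃
   ┃                     ┃                          ┃
   ┃                     ┃                          ┃
   ┃                     ┃                          ┃
   ┗━━━━━━━━━━━━━━━━━━━━━┃                          ┃
                         ┃                          ┃
                         ┗━━━━━━━━━━━━━━━━━━━━━━━━━━┛
                                                     
                                                     
                                                     


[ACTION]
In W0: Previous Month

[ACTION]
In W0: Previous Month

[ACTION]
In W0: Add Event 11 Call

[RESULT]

                         ┃ SlidingPuzzle            ┃
   ┏━━━━━━━━━━━━━━━━━━━━━┠──────────────────────────┨
━━━━━━━━━━━━━┓idget      ┃┌────┬────┬────┬────┐     ┃
             ┃───────────┃│  1 │  4 │  2 │  3 │     ┃
─────────────┨ust 2024   ┃├────┼────┼────┼────┤     ┃
─────┐       ┃h Fr Sa Su ┃│  5 │ 14 │ 15 │    │     ┃
     │sions c┃1  2  3  4 ┃├────┼────┼────┼────┤     ┃
ges? │results┃8  9 10 11*┃│  9 │  6 │ 11 │  8 │     ┃
     │eams co┃5 16 17 18 ┃├────┼────┼────┼────┤     ┃
─────┘locatio┃2 23 24 25 ┃│  7 │ 10 │ 13 │ 12 │     ┃
ser sessions ┃9 30 31    ┃└────┴────┴────┴────┘     ┃
━━━━━━━━━━━━━┛           ┃Moves: 0                  ┃
   ┃                     ┃                          ┃
   ┃                     ┃                          ┃
   ┃                     ┃                          ┃
   ┗━━━━━━━━━━━━━━━━━━━━━┃                          ┃
                         ┃                          ┃
                         ┗━━━━━━━━━━━━━━━━━━━━━━━━━━┛
                                                     
                                                     
                                                     
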